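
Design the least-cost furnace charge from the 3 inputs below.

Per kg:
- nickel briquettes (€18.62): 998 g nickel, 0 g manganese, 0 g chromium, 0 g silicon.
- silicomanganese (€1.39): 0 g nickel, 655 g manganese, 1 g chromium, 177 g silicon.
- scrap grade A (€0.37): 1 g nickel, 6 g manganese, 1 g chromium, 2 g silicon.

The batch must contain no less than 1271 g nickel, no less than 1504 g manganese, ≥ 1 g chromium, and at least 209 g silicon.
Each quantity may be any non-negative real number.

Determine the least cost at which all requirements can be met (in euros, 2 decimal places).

Set it up as a linear program. Let x1 = kg of nickel briquettes, x2 = kg of silicomanganese, x3 = kg of scrap grade A.
Minimize 18.62x1 + 1.39x2 + 0.37x3 s.t.:
  998x1 + 1x3 ≥ 1271   (nickel)
  655x2 + 6x3 ≥ 1504   (manganese)
  1x2 + 1x3 ≥ 1   (chromium)
  177x2 + 2x3 ≥ 209   (silicon)
  x1, x2, x3 ≥ 0.
The optimal basis is {nickel briquettes, silicomanganese}; scrap grade A drops out. The nickel and manganese requirements are met with equality.
Optimal quantities: nickel briquettes = 1.274 kg, silicomanganese = 2.296 kg.
Objective = 18.62·1.274 + 1.39·2.296 = 26.9133.

€26.91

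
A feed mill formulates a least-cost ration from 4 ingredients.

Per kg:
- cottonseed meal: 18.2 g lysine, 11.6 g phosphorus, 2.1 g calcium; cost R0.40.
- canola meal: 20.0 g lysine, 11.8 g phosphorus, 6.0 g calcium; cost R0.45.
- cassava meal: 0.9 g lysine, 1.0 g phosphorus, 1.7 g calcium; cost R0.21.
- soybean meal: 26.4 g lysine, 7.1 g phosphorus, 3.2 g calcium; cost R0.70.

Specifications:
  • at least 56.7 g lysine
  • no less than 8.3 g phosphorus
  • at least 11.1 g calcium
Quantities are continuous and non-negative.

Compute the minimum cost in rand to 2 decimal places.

This is a linear program. Let x1 = kg of cottonseed meal, x2 = kg of canola meal, x3 = kg of cassava meal, x4 = kg of soybean meal.
min 0.4x1 + 0.45x2 + 0.21x3 + 0.7x4 subject to:
  18.2x1 + 20x2 + 0.9x3 + 26.4x4 ≥ 56.7   (lysine)
  11.6x1 + 11.8x2 + 1x3 + 7.1x4 ≥ 8.3   (phosphorus)
  2.1x1 + 6x2 + 1.7x3 + 3.2x4 ≥ 11.1   (calcium)
  x1, x2, x3, x4 ≥ 0.
The optimal basis is {cottonseed meal, canola meal}; cassava meal, soybean meal drop out. Binding constraints: lysine and calcium.
So cottonseed meal = 1.759 kg, canola meal = 1.234 kg.
Hence cost = 0.4·1.759 + 0.45·1.234 = R1.2589.

R1.26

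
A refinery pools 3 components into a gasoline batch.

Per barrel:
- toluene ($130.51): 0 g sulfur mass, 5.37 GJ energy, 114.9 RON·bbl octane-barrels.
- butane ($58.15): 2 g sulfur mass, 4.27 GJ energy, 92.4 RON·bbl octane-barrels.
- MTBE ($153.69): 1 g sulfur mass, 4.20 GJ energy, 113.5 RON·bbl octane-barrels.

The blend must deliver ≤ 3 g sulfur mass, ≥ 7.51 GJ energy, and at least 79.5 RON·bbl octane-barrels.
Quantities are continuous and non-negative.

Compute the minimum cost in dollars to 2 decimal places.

$114.08

Set it up as a linear program. Let x1 = barrels of toluene, x2 = barrels of butane, x3 = barrels of MTBE.
Minimise 130.51x1 + 58.15x2 + 153.69x3 subject to:
  2x2 + 1x3 ≤ 3   (sulfur mass)
  5.37x1 + 4.27x2 + 4.2x3 ≥ 7.51   (energy)
  114.9x1 + 92.4x2 + 113.5x3 ≥ 79.5   (octane-barrels)
  x1, x2, x3 ≥ 0.
The minimum-cost mix takes nothing from MTBE — only toluene, butane. Binding constraints: sulfur mass and energy.
Optimal quantities: toluene = 0.2058 barrels, butane = 1.5 barrels.
Total cost: 130.51·0.2058 + 58.15·1.5 = 114.0840.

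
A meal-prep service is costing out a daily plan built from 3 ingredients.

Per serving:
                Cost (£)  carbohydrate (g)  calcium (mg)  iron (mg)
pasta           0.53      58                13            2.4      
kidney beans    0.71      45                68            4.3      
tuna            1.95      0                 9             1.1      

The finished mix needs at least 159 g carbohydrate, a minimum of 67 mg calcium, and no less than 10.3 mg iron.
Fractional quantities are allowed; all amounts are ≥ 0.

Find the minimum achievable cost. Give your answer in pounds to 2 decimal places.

This is a linear program. Let x1 = servings of pasta, x2 = servings of kidney beans, x3 = servings of tuna.
Minimize 0.53x1 + 0.71x2 + 1.95x3 with:
  58x1 + 45x2 ≥ 159   (carbohydrate)
  13x1 + 68x2 + 9x3 ≥ 67   (calcium)
  2.4x1 + 4.3x2 + 1.1x3 ≥ 10.3   (iron)
  x1, x2, x3 ≥ 0.
The optimal basis is {pasta, kidney beans}; tuna drops out. There the carbohydrate and iron constraints are tight.
Solving gives x1 = 1.557, x2 = 1.526.
Hence cost = 0.53·1.557 + 0.71·1.526 = £1.9087.

£1.91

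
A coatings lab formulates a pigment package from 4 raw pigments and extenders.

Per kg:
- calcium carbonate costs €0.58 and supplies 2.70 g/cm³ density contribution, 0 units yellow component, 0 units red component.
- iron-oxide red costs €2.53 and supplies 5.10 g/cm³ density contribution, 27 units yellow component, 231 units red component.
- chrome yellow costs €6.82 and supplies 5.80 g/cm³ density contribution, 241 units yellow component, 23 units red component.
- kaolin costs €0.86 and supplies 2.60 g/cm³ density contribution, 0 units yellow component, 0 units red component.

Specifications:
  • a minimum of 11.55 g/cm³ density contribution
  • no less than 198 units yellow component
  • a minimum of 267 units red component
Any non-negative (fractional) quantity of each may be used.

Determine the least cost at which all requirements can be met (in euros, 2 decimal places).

Let x1 = kg of calcium carbonate, x2 = kg of iron-oxide red, x3 = kg of chrome yellow, x4 = kg of kaolin.
min 0.58x1 + 2.53x2 + 6.82x3 + 0.86x4 s.t.:
  2.7x1 + 5.1x2 + 5.8x3 + 2.6x4 ≥ 11.55   (density contribution)
  27x2 + 241x3 ≥ 198   (yellow component)
  231x2 + 23x3 ≥ 267   (red component)
  x1, x2, x3, x4 ≥ 0.
The minimum-cost mix takes nothing from kaolin — only calcium carbonate, iron-oxide red, chrome yellow. The density contribution, yellow component, red component requirements are met with equality.
That vertex is x1 = 0.7227, x2 = 1.086, x3 = 0.6999.
Total cost: 0.58·0.7227 + 2.53·1.086 + 6.82·0.6999 = 7.9401.

€7.94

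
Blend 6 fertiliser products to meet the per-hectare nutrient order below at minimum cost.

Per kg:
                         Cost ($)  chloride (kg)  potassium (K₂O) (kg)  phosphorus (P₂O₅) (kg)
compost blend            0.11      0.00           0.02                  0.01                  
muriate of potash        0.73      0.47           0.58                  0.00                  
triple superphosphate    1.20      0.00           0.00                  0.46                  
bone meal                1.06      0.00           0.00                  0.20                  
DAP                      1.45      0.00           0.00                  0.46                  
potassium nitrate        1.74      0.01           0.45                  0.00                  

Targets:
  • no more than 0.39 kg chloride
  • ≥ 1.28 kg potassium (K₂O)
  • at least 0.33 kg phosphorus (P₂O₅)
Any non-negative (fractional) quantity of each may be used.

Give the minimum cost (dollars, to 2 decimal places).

$4.61

Set it up as a linear program. Let x1 = kg of compost blend, x2 = kg of muriate of potash, x3 = kg of triple superphosphate, x4 = kg of bone meal, x5 = kg of DAP, x6 = kg of potassium nitrate.
min 0.11x1 + 0.73x2 + 1.2x3 + 1.06x4 + 1.45x5 + 1.74x6 subject to:
  0.47x2 + 0.01x6 ≤ 0.39   (chloride)
  0.02x1 + 0.58x2 + 0.45x6 ≥ 1.28   (potassium (K₂O))
  0.01x1 + 0.46x3 + 0.2x4 + 0.46x5 ≥ 0.33   (phosphorus (P₂O₅))
  x1, x2, x3, x4, x5, x6 ≥ 0.
The cheapest feasible vertex uses only muriate of potash, triple superphosphate, potassium nitrate; compost blend, bone meal, DAP are not used. Binding constraints: chloride, potassium (K₂O), phosphorus (P₂O₅).
That vertex is x2 = 0.791, x3 = 0.7174, x6 = 1.825.
Objective = 0.73·0.791 + 1.2·0.7174 + 1.74·1.825 = 4.6138.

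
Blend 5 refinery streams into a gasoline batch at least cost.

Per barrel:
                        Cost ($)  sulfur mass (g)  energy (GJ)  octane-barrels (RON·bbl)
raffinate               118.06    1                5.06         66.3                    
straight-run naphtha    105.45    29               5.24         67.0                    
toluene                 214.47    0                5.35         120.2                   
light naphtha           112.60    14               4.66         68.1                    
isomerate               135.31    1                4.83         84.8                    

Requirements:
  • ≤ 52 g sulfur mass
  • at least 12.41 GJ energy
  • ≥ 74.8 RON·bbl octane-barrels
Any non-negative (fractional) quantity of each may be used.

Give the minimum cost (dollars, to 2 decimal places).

Let x1 = barrels of raffinate, x2 = barrels of straight-run naphtha, x3 = barrels of toluene, x4 = barrels of light naphtha, x5 = barrels of isomerate.
Minimise 118.06x1 + 105.45x2 + 214.47x3 + 112.6x4 + 135.31x5 subject to:
  1x1 + 29x2 + 14x4 + 1x5 ≤ 52   (sulfur mass)
  5.06x1 + 5.24x2 + 5.35x3 + 4.66x4 + 4.83x5 ≥ 12.41   (energy)
  66.3x1 + 67x2 + 120.2x3 + 68.1x4 + 84.8x5 ≥ 74.8   (octane-barrels)
  x1, x2, x3, x4, x5 ≥ 0.
At the optimum only raffinate, straight-run naphtha are positive (toluene, light naphtha, isomerate = 0). Binding constraints: sulfur mass and energy.
That vertex is x1 = 0.61774, x2 = 1.7718.
Hence cost = 118.06·0.61774 + 105.45·1.7718 = $259.7667.

$259.77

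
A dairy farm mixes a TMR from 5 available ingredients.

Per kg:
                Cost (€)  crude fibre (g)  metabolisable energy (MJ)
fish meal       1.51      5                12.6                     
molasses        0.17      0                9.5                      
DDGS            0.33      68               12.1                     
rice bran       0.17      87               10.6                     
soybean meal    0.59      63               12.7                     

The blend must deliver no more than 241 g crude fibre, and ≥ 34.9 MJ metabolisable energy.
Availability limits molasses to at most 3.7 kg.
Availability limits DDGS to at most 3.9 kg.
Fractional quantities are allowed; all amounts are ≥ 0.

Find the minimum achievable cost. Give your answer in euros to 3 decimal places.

Set it up as a linear program. Let x1 = kg of fish meal, x2 = kg of molasses, x3 = kg of DDGS, x4 = kg of rice bran, x5 = kg of soybean meal.
Minimise 1.51x1 + 0.17x2 + 0.33x3 + 0.17x4 + 0.59x5 subject to:
  5x1 + 68x3 + 87x4 + 63x5 ≤ 241   (crude fibre)
  12.6x1 + 9.5x2 + 12.1x3 + 10.6x4 + 12.7x5 ≥ 34.9   (metabolisable energy)
  x2 ≤ 3.7
  x3 ≤ 3.9
  x1, x2, x3, x4, x5 ≥ 0.
The optimal basis is {molasses, rice bran}; fish meal, DDGS, soybean meal drop out. The crude fibre and metabolisable energy requirements are met with equality.
So molasses = 0.5828 kg, rice bran = 2.77 kg.
Total cost: 0.17·0.5828 + 0.17·2.77 = 0.56998.

€0.570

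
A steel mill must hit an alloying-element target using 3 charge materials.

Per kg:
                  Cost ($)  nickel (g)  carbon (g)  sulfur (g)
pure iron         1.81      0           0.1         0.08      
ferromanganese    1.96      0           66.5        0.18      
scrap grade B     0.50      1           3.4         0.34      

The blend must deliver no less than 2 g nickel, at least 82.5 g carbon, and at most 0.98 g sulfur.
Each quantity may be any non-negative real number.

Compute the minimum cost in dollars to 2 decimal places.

This is a linear program. Let x1 = kg of pure iron, x2 = kg of ferromanganese, x3 = kg of scrap grade B.
Minimise 1.81x1 + 1.96x2 + 0.5x3 with:
  1x3 ≥ 2   (nickel)
  0.1x1 + 66.5x2 + 3.4x3 ≥ 82.5   (carbon)
  0.08x1 + 0.18x2 + 0.34x3 ≤ 0.98   (sulfur)
  x1, x2, x3 ≥ 0.
The optimal basis is {ferromanganese, scrap grade B}; pure iron drops out. There the nickel and carbon constraints are tight.
That vertex is x2 = 1.138, x3 = 2.
Cost = 1.96·1.138 + 0.5·2 = 3.2305.

$3.23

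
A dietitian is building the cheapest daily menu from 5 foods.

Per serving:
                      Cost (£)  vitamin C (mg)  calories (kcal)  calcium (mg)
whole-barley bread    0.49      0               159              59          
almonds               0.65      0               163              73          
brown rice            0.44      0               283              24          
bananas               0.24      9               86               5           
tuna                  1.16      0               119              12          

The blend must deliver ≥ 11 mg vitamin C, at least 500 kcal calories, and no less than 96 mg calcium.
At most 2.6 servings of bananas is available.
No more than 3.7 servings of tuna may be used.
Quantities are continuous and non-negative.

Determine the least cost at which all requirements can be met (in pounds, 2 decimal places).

£1.21

Treat it as an LP. Let x1 = servings of whole-barley bread, x2 = servings of almonds, x3 = servings of brown rice, x4 = servings of bananas, x5 = servings of tuna.
Minimise 0.49x1 + 0.65x2 + 0.44x3 + 0.24x4 + 1.16x5 s.t.:
  9x4 ≥ 11   (vitamin C)
  159x1 + 163x2 + 283x3 + 86x4 + 119x5 ≥ 500   (calories)
  59x1 + 73x2 + 24x3 + 5x4 + 12x5 ≥ 96   (calcium)
  x4 ≤ 2.6
  x5 ≤ 3.7
  x1, x2, x3, x4, x5 ≥ 0.
The cheapest feasible vertex uses only whole-barley bread, brown rice, bananas; almonds, tuna are not used. There the vitamin C, calories, calcium constraints are tight.
Optimal quantities: whole-barley bread = 1.239 servings, brown rice = 0.6992 servings, bananas = 1.222 servings.
Total cost: 0.49·1.239 + 0.44·0.6992 + 0.24·1.222 = 1.2080.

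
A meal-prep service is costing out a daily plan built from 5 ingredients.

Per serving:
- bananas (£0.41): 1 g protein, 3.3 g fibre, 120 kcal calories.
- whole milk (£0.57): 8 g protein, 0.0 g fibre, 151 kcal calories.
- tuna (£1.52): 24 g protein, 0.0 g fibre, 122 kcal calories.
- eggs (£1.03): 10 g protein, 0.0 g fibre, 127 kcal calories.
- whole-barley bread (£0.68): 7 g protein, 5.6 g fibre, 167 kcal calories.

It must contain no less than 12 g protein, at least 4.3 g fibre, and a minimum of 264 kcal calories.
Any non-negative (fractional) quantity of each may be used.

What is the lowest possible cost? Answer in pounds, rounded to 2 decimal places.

Let x1 = servings of bananas, x2 = servings of whole milk, x3 = servings of tuna, x4 = servings of eggs, x5 = servings of whole-barley bread.
Minimize 0.41x1 + 0.57x2 + 1.52x3 + 1.03x4 + 0.68x5 s.t.:
  1x1 + 8x2 + 24x3 + 10x4 + 7x5 ≥ 12   (protein)
  3.3x1 + 5.6x5 ≥ 4.3   (fibre)
  120x1 + 151x2 + 122x3 + 127x4 + 167x5 ≥ 264   (calories)
  x1, x2, x3, x4, x5 ≥ 0.
The optimal basis is {bananas, whole milk, whole-barley bread}; tuna, eggs drop out. The protein, fibre, calories requirements are met with equality.
Optimal quantities: bananas = 0.1331 servings, whole milk = 0.8801 servings, whole-barley bread = 0.6894 servings.
Hence cost = 0.41·0.1331 + 0.57·0.8801 + 0.68·0.6894 = £1.02502.

£1.03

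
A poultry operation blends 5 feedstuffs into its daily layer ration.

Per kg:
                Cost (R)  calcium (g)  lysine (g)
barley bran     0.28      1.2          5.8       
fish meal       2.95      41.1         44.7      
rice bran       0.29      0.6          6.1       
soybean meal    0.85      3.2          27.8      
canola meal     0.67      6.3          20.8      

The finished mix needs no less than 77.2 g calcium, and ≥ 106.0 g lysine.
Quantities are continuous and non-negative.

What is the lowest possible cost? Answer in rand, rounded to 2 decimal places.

This is a linear program. Let x1 = kg of barley bran, x2 = kg of fish meal, x3 = kg of rice bran, x4 = kg of soybean meal, x5 = kg of canola meal.
Minimize 0.28x1 + 2.95x2 + 0.29x3 + 0.85x4 + 0.67x5 s.t.:
  1.2x1 + 41.1x2 + 0.6x3 + 3.2x4 + 6.3x5 ≥ 77.2   (calcium)
  5.8x1 + 44.7x2 + 6.1x3 + 27.8x4 + 20.8x5 ≥ 106   (lysine)
  x1, x2, x3, x4, x5 ≥ 0.
At the optimum only fish meal, canola meal are positive (barley bran, rice bran, soybean meal = 0). The calcium and lysine requirements are met with equality.
That vertex is x2 = 1.6362, x5 = 1.58.
Cost = 2.95·1.6362 + 0.67·1.58 = 5.8854.

R5.89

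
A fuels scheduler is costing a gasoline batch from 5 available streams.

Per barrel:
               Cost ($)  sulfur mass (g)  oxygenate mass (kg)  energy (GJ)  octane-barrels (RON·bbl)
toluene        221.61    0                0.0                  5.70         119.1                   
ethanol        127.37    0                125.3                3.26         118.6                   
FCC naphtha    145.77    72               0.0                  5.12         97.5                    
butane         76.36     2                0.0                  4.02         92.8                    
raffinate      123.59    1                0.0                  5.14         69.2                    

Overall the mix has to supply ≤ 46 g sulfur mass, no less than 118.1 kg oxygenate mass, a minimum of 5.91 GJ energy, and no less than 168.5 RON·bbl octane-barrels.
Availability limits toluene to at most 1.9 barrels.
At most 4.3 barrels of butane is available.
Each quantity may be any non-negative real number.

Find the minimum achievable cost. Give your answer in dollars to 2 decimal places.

$173.95

Let x1 = barrels of toluene, x2 = barrels of ethanol, x3 = barrels of FCC naphtha, x4 = barrels of butane, x5 = barrels of raffinate.
Minimise 221.61x1 + 127.37x2 + 145.77x3 + 76.36x4 + 123.59x5 s.t.:
  72x3 + 2x4 + 1x5 ≤ 46   (sulfur mass)
  125.3x2 ≥ 118.1   (oxygenate mass)
  5.7x1 + 3.26x2 + 5.12x3 + 4.02x4 + 5.14x5 ≥ 5.91   (energy)
  119.1x1 + 118.6x2 + 97.5x3 + 92.8x4 + 69.2x5 ≥ 168.5   (octane-barrels)
  x1 ≤ 1.9
  x4 ≤ 4.3
  x1, x2, x3, x4, x5 ≥ 0.
The optimal basis is {ethanol, butane}; toluene, FCC naphtha, raffinate drop out. The oxygenate mass and energy requirements are met with equality.
Solving gives x2 = 0.94254, x4 = 0.7058.
Objective = 127.37·0.94254 + 76.36·0.7058 = 173.9462.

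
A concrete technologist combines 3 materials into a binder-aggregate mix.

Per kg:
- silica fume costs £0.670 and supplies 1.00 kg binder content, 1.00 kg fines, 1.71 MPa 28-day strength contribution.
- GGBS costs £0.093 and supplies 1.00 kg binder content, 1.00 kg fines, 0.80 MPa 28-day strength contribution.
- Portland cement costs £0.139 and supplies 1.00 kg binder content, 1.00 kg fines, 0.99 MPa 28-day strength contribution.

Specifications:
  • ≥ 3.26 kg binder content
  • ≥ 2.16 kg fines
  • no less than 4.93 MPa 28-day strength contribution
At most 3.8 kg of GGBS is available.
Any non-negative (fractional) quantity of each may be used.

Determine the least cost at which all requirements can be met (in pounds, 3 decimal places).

£0.619

Set it up as a linear program. Let x1 = kg of silica fume, x2 = kg of GGBS, x3 = kg of Portland cement.
Minimise 0.67x1 + 0.093x2 + 0.139x3 with:
  1x1 + 1x2 + 1x3 ≥ 3.26   (binder content)
  1x1 + 1x2 + 1x3 ≥ 2.16   (fines)
  1.71x1 + 0.8x2 + 0.99x3 ≥ 4.93   (28-day strength contribution)
  x2 ≤ 3.8
  x1, x2, x3 ≥ 0.
At the optimum only GGBS, Portland cement are positive (silica fume = 0). The 28-day strength contribution and the GGBS cap requirements are met with equality.
Solving gives x2 = 3.8, x3 = 1.909.
Total cost: 0.093·3.8 + 0.139·1.909 = 0.61875.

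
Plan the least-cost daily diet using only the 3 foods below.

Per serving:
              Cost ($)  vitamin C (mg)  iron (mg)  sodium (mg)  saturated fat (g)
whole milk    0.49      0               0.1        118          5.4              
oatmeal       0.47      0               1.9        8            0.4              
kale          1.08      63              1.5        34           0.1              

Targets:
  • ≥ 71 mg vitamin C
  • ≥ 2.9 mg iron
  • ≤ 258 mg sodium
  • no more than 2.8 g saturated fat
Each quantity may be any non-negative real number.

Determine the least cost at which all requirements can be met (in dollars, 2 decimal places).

Let x1 = servings of whole milk, x2 = servings of oatmeal, x3 = servings of kale.
Minimize 0.49x1 + 0.47x2 + 1.08x3 with:
  63x3 ≥ 71   (vitamin C)
  0.1x1 + 1.9x2 + 1.5x3 ≥ 2.9   (iron)
  118x1 + 8x2 + 34x3 ≤ 258   (sodium)
  5.4x1 + 0.4x2 + 0.1x3 ≤ 2.8   (saturated fat)
  x1, x2, x3 ≥ 0.
At the optimum only oatmeal, kale are positive (whole milk = 0). There the vitamin C and iron constraints are tight.
Solving gives x2 = 0.6366, x3 = 1.127.
Hence cost = 0.47·0.6366 + 1.08·1.127 = $1.5164.

$1.52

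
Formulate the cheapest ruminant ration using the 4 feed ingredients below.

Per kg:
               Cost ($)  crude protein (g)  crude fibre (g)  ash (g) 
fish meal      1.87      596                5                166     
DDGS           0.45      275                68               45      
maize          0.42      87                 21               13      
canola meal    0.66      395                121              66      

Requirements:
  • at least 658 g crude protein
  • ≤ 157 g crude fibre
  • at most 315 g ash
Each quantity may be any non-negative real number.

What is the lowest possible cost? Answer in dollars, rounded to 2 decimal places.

Treat it as an LP. Let x1 = kg of fish meal, x2 = kg of DDGS, x3 = kg of maize, x4 = kg of canola meal.
min 1.87x1 + 0.45x2 + 0.42x3 + 0.66x4 with:
  596x1 + 275x2 + 87x3 + 395x4 ≥ 658   (crude protein)
  5x1 + 68x2 + 21x3 + 121x4 ≤ 157   (crude fibre)
  166x1 + 45x2 + 13x3 + 66x4 ≤ 315   (ash)
  x1, x2, x3, x4 ≥ 0.
The minimum-cost mix takes nothing from maize, canola meal — only fish meal, DDGS. Binding constraints: crude protein and crude fibre.
Solving gives x1 = 0.04007, x2 = 2.306.
Total cost: 1.87·0.04007 + 0.45·2.306 = 1.1126.

$1.11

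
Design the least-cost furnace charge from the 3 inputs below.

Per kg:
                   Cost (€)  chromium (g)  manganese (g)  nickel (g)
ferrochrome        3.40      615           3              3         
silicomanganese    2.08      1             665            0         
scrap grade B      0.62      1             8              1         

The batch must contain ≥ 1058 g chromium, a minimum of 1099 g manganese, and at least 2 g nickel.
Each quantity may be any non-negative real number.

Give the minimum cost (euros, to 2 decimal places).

€9.26

This is a linear program. Let x1 = kg of ferrochrome, x2 = kg of silicomanganese, x3 = kg of scrap grade B.
Minimise 3.4x1 + 2.08x2 + 0.62x3 with:
  615x1 + 1x2 + 1x3 ≥ 1058   (chromium)
  3x1 + 665x2 + 8x3 ≥ 1099   (manganese)
  3x1 + 1x3 ≥ 2   (nickel)
  x1, x2, x3 ≥ 0.
The optimal basis is {ferrochrome, silicomanganese}; scrap grade B drops out. The chromium and manganese requirements are met with equality.
Optimal quantities: ferrochrome = 1.718 kg, silicomanganese = 1.645 kg.
Hence cost = 3.4·1.718 + 2.08·1.645 = €9.2628.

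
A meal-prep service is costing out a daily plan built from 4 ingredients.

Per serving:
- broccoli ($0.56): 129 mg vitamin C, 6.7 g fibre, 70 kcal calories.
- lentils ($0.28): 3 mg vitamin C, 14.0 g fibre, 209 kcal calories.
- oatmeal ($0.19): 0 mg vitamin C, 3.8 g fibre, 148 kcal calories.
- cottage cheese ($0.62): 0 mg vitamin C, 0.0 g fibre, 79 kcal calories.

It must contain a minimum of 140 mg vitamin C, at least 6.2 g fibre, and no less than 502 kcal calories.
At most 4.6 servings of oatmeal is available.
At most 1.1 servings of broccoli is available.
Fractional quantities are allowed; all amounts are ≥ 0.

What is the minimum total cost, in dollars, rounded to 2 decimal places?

Let x1 = servings of broccoli, x2 = servings of lentils, x3 = servings of oatmeal, x4 = servings of cottage cheese.
min 0.56x1 + 0.28x2 + 0.19x3 + 0.62x4 subject to:
  129x1 + 3x2 ≥ 140   (vitamin C)
  6.7x1 + 14x2 + 3.8x3 ≥ 6.2   (fibre)
  70x1 + 209x2 + 148x3 + 79x4 ≥ 502   (calories)
  x3 ≤ 4.6
  x1 ≤ 1.1
  x1, x2, x3, x4 ≥ 0.
The cheapest feasible vertex uses only broccoli, oatmeal; lentils, cottage cheese are not used. The vitamin C and calories requirements are met with equality.
So broccoli = 1.085 servings, oatmeal = 2.879 servings.
Total cost: 0.56·1.085 + 0.19·2.879 = 1.1546.

$1.15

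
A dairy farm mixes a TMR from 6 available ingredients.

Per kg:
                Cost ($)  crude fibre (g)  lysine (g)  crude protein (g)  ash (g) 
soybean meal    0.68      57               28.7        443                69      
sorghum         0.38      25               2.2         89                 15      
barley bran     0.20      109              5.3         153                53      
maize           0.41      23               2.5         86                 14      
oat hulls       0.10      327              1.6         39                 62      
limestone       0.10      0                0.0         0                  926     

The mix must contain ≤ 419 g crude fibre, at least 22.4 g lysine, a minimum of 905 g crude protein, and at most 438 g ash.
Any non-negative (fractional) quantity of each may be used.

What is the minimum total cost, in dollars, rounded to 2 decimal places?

$1.27

Let x1 = kg of soybean meal, x2 = kg of sorghum, x3 = kg of barley bran, x4 = kg of maize, x5 = kg of oat hulls, x6 = kg of limestone.
Minimize 0.68x1 + 0.38x2 + 0.2x3 + 0.41x4 + 0.1x5 + 0.1x6 with:
  57x1 + 25x2 + 109x3 + 23x4 + 327x5 ≤ 419   (crude fibre)
  28.7x1 + 2.2x2 + 5.3x3 + 2.5x4 + 1.6x5 ≥ 22.4   (lysine)
  443x1 + 89x2 + 153x3 + 86x4 + 39x5 ≥ 905   (crude protein)
  69x1 + 15x2 + 53x3 + 14x4 + 62x5 + 926x6 ≤ 438   (ash)
  x1, x2, x3, x4, x5, x6 ≥ 0.
At the optimum only soybean meal, barley bran are positive (sorghum, maize, oat hulls, limestone = 0). There the crude fibre and crude protein constraints are tight.
That vertex is x1 = 0.8729, x3 = 3.388.
Total cost: 0.68·0.8729 + 0.2·3.388 = 1.2712.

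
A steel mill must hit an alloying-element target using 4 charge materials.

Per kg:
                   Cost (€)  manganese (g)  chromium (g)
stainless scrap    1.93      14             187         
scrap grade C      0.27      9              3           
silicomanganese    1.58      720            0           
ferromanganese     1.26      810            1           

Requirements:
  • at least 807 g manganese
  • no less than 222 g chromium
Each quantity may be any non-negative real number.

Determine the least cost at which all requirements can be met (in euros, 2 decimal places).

€3.51

Let x1 = kg of stainless scrap, x2 = kg of scrap grade C, x3 = kg of silicomanganese, x4 = kg of ferromanganese.
min 1.93x1 + 0.27x2 + 1.58x3 + 1.26x4 s.t.:
  14x1 + 9x2 + 720x3 + 810x4 ≥ 807   (manganese)
  187x1 + 3x2 + 1x4 ≥ 222   (chromium)
  x1, x2, x3, x4 ≥ 0.
At the optimum only stainless scrap, ferromanganese are positive (scrap grade C, silicomanganese = 0). Binding constraints: manganese and chromium.
Solving gives x1 = 1.182, x4 = 0.9759.
Hence cost = 1.93·1.182 + 1.26·0.9759 = €3.5109.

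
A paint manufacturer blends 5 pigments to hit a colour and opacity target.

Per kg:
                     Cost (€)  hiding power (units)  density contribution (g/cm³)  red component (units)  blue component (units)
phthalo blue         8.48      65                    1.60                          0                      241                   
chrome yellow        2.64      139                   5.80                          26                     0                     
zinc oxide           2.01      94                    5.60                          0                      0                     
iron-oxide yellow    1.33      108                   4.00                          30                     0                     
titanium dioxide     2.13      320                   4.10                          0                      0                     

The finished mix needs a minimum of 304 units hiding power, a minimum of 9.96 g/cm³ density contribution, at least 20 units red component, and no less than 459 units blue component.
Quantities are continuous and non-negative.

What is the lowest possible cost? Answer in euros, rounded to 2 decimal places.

€18.45

Set it up as a linear program. Let x1 = kg of phthalo blue, x2 = kg of chrome yellow, x3 = kg of zinc oxide, x4 = kg of iron-oxide yellow, x5 = kg of titanium dioxide.
min 8.48x1 + 2.64x2 + 2.01x3 + 1.33x4 + 2.13x5 subject to:
  65x1 + 139x2 + 94x3 + 108x4 + 320x5 ≥ 304   (hiding power)
  1.6x1 + 5.8x2 + 5.6x3 + 4x4 + 4.1x5 ≥ 9.96   (density contribution)
  26x2 + 30x4 ≥ 20   (red component)
  241x1 ≥ 459   (blue component)
  x1, x2, x3, x4, x5 ≥ 0.
The optimal basis is {phthalo blue, iron-oxide yellow}; chrome yellow, zinc oxide, titanium dioxide drop out. Binding constraints: density contribution and blue component.
So phthalo blue = 1.905 kg, iron-oxide yellow = 1.728 kg.
Hence cost = 8.48·1.905 + 1.33·1.728 = €18.4526.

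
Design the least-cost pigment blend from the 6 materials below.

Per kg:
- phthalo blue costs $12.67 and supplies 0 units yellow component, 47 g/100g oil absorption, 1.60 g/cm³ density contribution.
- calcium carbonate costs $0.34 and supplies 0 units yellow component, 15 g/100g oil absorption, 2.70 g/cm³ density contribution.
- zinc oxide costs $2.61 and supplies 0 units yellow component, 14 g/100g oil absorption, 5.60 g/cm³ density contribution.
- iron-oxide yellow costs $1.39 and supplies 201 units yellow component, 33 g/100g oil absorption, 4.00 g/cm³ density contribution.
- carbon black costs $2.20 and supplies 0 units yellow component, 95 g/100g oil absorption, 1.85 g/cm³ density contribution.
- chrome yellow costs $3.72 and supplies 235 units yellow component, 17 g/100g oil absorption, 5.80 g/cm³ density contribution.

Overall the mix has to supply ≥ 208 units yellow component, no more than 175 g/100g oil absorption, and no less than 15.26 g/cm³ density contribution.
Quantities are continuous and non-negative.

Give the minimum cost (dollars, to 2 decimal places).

Let x1 = kg of phthalo blue, x2 = kg of calcium carbonate, x3 = kg of zinc oxide, x4 = kg of iron-oxide yellow, x5 = kg of carbon black, x6 = kg of chrome yellow.
min 12.67x1 + 0.34x2 + 2.61x3 + 1.39x4 + 2.2x5 + 3.72x6 s.t.:
  201x4 + 235x6 ≥ 208   (yellow component)
  47x1 + 15x2 + 14x3 + 33x4 + 95x5 + 17x6 ≤ 175   (oil absorption)
  1.6x1 + 2.7x2 + 5.6x3 + 4x4 + 1.85x5 + 5.8x6 ≥ 15.26   (density contribution)
  x1, x2, x3, x4, x5, x6 ≥ 0.
The minimum-cost mix takes nothing from phthalo blue, zinc oxide, carbon black, chrome yellow — only calcium carbonate, iron-oxide yellow. The yellow component and density contribution requirements are met with equality.
So calcium carbonate = 4.119 kg, iron-oxide yellow = 1.035 kg.
Objective = 0.34·4.119 + 1.39·1.035 = 2.8391.

$2.84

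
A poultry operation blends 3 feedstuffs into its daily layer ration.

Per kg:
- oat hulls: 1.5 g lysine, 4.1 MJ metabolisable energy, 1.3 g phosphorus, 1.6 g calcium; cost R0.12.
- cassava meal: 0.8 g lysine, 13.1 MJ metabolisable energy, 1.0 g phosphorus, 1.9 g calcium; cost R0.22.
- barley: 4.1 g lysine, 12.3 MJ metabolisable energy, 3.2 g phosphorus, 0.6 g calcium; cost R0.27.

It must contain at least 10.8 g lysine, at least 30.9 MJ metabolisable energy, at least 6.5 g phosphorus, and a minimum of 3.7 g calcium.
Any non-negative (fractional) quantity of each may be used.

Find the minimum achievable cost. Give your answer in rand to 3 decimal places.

R0.744

Let x1 = kg of oat hulls, x2 = kg of cassava meal, x3 = kg of barley.
min 0.12x1 + 0.22x2 + 0.27x3 with:
  1.5x1 + 0.8x2 + 4.1x3 ≥ 10.8   (lysine)
  4.1x1 + 13.1x2 + 12.3x3 ≥ 30.9   (metabolisable energy)
  1.3x1 + 1x2 + 3.2x3 ≥ 6.5   (phosphorus)
  1.6x1 + 1.9x2 + 0.6x3 ≥ 3.7   (calcium)
  x1, x2, x3 ≥ 0.
The cheapest feasible vertex uses only oat hulls, barley; cassava meal is not used. The lysine and calcium requirements are met with equality.
So oat hulls = 1.535 kg, barley = 2.072 kg.
Cost = 0.12·1.535 + 0.27·2.072 = 0.74364.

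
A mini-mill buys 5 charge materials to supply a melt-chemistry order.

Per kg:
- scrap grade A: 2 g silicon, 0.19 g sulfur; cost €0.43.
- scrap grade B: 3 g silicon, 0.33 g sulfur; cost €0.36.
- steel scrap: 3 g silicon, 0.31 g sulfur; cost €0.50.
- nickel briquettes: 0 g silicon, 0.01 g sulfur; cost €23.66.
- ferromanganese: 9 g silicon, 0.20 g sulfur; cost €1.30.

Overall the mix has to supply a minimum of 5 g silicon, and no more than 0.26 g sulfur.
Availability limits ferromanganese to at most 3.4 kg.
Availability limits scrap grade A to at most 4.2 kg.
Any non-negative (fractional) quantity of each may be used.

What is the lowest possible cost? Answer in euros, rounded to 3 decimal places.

€0.681

Set it up as a linear program. Let x1 = kg of scrap grade A, x2 = kg of scrap grade B, x3 = kg of steel scrap, x4 = kg of nickel briquettes, x5 = kg of ferromanganese.
Minimize 0.43x1 + 0.36x2 + 0.5x3 + 23.66x4 + 1.3x5 with:
  2x1 + 3x2 + 3x3 + 9x5 ≥ 5   (silicon)
  0.19x1 + 0.33x2 + 0.31x3 + 0.01x4 + 0.2x5 ≤ 0.26   (sulfur)
  x5 ≤ 3.4
  x1 ≤ 4.2
  x1, x2, x3, x4, x5 ≥ 0.
The minimum-cost mix takes nothing from scrap grade A, steel scrap, nickel briquettes — only scrap grade B, ferromanganese. Binding constraints: silicon and sulfur.
Optimal quantities: scrap grade B = 0.5654 kg, ferromanganese = 0.3671 kg.
Objective = 0.36·0.5654 + 1.3·0.3671 = 0.68077.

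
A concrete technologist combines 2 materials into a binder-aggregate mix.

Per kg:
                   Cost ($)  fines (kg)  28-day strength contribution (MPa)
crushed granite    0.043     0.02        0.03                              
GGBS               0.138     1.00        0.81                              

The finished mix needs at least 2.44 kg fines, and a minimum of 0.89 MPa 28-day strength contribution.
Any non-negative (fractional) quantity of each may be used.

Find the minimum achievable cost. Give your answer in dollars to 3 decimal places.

$0.337

Let x1 = kg of crushed granite, x2 = kg of GGBS.
Minimize 0.043x1 + 0.138x2 subject to:
  0.02x1 + 1x2 ≥ 2.44   (fines)
  0.03x1 + 0.81x2 ≥ 0.89   (28-day strength contribution)
  x1, x2 ≥ 0.
The minimum-cost mix takes nothing from crushed granite — only GGBS. There the fines constraint is tight.
Solving gives x2 = 2.44.
Cost = 0.138·2.44 = 0.33672.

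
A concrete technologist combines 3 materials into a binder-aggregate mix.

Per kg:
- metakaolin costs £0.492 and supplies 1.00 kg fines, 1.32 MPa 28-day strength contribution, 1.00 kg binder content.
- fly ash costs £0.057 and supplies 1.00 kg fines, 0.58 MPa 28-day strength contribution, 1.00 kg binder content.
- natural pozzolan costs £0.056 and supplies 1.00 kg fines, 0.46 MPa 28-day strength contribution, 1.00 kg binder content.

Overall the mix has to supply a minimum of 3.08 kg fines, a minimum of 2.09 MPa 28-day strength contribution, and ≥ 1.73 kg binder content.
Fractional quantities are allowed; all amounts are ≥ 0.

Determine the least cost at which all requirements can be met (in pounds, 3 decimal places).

Treat it as an LP. Let x1 = kg of metakaolin, x2 = kg of fly ash, x3 = kg of natural pozzolan.
Minimise 0.492x1 + 0.057x2 + 0.056x3 with:
  1x1 + 1x2 + 1x3 ≥ 3.08   (fines)
  1.32x1 + 0.58x2 + 0.46x3 ≥ 2.09   (28-day strength contribution)
  1x1 + 1x2 + 1x3 ≥ 1.73   (binder content)
  x1, x2, x3 ≥ 0.
The cheapest feasible vertex uses only fly ash; metakaolin, natural pozzolan are not used. There the 28-day strength contribution constraint is tight.
So fly ash = 3.603 kg.
Total cost: 0.057·3.603 = 0.20537.

£0.205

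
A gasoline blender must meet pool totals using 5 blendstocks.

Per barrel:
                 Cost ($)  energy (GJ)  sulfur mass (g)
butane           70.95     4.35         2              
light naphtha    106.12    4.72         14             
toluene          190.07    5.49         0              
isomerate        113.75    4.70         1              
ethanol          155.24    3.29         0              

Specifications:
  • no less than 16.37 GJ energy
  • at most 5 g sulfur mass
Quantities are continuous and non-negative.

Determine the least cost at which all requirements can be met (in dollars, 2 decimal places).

Let x1 = barrels of butane, x2 = barrels of light naphtha, x3 = barrels of toluene, x4 = barrels of isomerate, x5 = barrels of ethanol.
Minimise 70.95x1 + 106.12x2 + 190.07x3 + 113.75x4 + 155.24x5 with:
  4.35x1 + 4.72x2 + 5.49x3 + 4.7x4 + 3.29x5 ≥ 16.37   (energy)
  2x1 + 14x2 + 1x4 ≤ 5   (sulfur mass)
  x1, x2, x3, x4, x5 ≥ 0.
The optimal basis is {butane, isomerate}; light naphtha, toluene, ethanol drop out. There the energy and sulfur mass constraints are tight.
That vertex is x1 = 1.4119, x4 = 2.1762.
Objective = 70.95·1.4119 + 113.75·2.1762 = 347.7171.

$347.72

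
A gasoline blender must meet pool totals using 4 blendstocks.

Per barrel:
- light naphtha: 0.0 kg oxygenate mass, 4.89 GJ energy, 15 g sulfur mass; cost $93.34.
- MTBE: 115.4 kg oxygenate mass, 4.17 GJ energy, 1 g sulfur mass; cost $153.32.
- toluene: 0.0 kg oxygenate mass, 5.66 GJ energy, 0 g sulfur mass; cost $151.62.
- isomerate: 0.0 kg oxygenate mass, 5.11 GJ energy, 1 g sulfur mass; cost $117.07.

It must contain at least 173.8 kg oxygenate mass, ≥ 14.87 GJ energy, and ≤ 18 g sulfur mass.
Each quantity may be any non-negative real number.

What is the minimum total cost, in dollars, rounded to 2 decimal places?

Set it up as a linear program. Let x1 = barrels of light naphtha, x2 = barrels of MTBE, x3 = barrels of toluene, x4 = barrels of isomerate.
Minimise 93.34x1 + 153.32x2 + 151.62x3 + 117.07x4 with:
  115.4x2 ≥ 173.8   (oxygenate mass)
  4.89x1 + 4.17x2 + 5.66x3 + 5.11x4 ≥ 14.87   (energy)
  15x1 + 1x2 + 1x4 ≤ 18   (sulfur mass)
  x1, x2, x3, x4 ≥ 0.
The optimal basis is {light naphtha, MTBE, isomerate}; toluene drops out. The oxygenate mass, energy, sulfur mass requirements are met with equality.
That vertex is x1 = 1.055, x2 = 1.506, x4 = 0.6715.
Cost = 93.34·1.055 + 153.32·1.506 + 117.07·0.6715 = 407.9861.

$407.99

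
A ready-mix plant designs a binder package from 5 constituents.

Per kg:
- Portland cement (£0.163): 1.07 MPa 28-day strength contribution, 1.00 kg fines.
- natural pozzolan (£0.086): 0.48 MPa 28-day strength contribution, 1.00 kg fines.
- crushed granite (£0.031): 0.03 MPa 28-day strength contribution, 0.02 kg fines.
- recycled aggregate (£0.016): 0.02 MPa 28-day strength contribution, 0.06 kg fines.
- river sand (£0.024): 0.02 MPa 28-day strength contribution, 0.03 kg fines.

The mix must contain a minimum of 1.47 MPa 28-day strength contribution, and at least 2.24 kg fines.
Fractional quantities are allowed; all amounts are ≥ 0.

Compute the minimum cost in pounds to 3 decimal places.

£0.244

Treat it as an LP. Let x1 = kg of Portland cement, x2 = kg of natural pozzolan, x3 = kg of crushed granite, x4 = kg of recycled aggregate, x5 = kg of river sand.
min 0.163x1 + 0.086x2 + 0.031x3 + 0.016x4 + 0.024x5 s.t.:
  1.07x1 + 0.48x2 + 0.03x3 + 0.02x4 + 0.02x5 ≥ 1.47   (28-day strength contribution)
  1x1 + 1x2 + 0.02x3 + 0.06x4 + 0.03x5 ≥ 2.24   (fines)
  x1, x2, x3, x4, x5 ≥ 0.
The optimal basis is {Portland cement, natural pozzolan}; crushed granite, recycled aggregate, river sand drop out. Binding constraints: 28-day strength contribution and fines.
So Portland cement = 0.6692 kg, natural pozzolan = 1.571 kg.
Hence cost = 0.163·0.6692 + 0.086·1.571 = £0.24419.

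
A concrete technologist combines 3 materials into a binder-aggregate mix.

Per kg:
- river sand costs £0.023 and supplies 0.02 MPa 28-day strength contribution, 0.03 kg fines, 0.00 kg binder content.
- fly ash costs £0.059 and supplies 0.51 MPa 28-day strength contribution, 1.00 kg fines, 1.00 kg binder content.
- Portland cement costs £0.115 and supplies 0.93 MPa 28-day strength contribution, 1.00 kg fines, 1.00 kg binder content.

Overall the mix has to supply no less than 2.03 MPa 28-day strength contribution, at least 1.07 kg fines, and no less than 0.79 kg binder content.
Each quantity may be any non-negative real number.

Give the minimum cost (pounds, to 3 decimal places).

Treat it as an LP. Let x1 = kg of river sand, x2 = kg of fly ash, x3 = kg of Portland cement.
Minimise 0.023x1 + 0.059x2 + 0.115x3 subject to:
  0.02x1 + 0.51x2 + 0.93x3 ≥ 2.03   (28-day strength contribution)
  0.03x1 + 1x2 + 1x3 ≥ 1.07   (fines)
  1x2 + 1x3 ≥ 0.79   (binder content)
  x1, x2, x3 ≥ 0.
The optimal basis is {fly ash}; river sand, Portland cement drop out. There the 28-day strength contribution constraint is tight.
Solving gives x2 = 3.98.
Objective = 0.059·3.98 = 0.23482.

£0.235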